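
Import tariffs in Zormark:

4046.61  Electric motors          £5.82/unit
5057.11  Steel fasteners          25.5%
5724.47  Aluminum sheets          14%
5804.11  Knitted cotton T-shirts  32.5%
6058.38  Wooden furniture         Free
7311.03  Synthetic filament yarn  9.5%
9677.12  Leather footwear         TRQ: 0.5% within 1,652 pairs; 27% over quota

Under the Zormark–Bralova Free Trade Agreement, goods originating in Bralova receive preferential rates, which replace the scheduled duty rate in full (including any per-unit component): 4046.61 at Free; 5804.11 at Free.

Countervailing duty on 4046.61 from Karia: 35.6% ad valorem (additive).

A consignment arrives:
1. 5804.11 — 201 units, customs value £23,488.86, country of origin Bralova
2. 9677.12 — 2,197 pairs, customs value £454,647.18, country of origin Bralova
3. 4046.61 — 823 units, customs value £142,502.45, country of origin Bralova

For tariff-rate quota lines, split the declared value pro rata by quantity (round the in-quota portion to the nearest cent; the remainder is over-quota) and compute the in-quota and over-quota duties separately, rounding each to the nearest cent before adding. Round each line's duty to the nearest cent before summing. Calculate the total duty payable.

£32,160.54

Line 1 (5804.11, Bralova, 201 units, £23,488.86):
Base rate for 5804.11 is 32.5%.
Origin Bralova qualifies under the Zormark–Bralova agreement and 5804.11 is covered: preferential rate Free applies instead.
Duty = £23,488.86 × 0% = £0.00.
Line 2 (9677.12, Bralova, 2,197 pairs, £454,647.18):
Code 9677.12 is under a tariff-rate quota (threshold 1,652 pairs). In-quota: 1,652 pairs at 0.5%; over-quota: 545 pairs at 27%.
Pro-rata value split: in-quota = £454,647.18 × 1,652/2,197 = £341,864.88; over-quota = £454,647.18 − £341,864.88 = £112,782.30.
In-quota duty = £341,864.88 × 0.5% = £1,709.32. Over-quota duty = £112,782.30 × 27% = £30,451.22.
Line duty = £1,709.32 + £30,451.22 = £32,160.54.
Line 3 (4046.61, Bralova, 823 units, £142,502.45):
Base rate for 4046.61 is £5.82/unit.
Origin Bralova qualifies under the Zormark–Bralova agreement and 4046.61 is covered: preferential rate Free applies instead.
The additional-duty order on 4046.61 targets Karia, not Bralova; it does not apply.
Duty = £142,502.45 × 0% = £0.00.
Total = £0.00 + £32,160.54 + £0.00 = £32,160.54.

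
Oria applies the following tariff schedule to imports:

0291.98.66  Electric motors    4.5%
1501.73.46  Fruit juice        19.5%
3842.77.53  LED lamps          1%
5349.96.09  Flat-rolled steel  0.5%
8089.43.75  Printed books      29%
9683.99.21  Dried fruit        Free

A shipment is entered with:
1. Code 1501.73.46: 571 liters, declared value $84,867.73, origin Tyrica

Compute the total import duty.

Line 1 (1501.73.46, Tyrica, 571 liters, $84,867.73):
Base rate for 1501.73.46 is 19.5%.
Duty = $84,867.73 × 19.5% = $16,549.21.

$16,549.21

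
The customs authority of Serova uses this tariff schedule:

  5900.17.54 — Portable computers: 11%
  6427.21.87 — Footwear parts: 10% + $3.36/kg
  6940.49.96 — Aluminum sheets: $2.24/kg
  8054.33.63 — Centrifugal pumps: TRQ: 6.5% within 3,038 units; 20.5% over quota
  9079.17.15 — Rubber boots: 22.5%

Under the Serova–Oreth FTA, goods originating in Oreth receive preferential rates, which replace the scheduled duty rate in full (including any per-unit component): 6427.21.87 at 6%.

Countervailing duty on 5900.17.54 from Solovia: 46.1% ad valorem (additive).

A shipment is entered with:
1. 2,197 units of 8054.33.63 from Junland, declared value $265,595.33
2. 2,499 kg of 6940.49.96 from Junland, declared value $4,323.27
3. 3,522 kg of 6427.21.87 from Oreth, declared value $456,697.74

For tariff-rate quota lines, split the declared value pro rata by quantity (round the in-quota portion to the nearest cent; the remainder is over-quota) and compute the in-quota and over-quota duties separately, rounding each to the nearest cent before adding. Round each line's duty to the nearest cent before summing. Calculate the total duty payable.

$50,263.32

Line 1 (8054.33.63, Junland, 2,197 units, $265,595.33):
Code 8054.33.63 is under a tariff-rate quota (threshold 3,038 units). Quantity 2,197 units is within the quota, so the in-quota rate 6.5% applies to the full value.
Duty = $265,595.33 × 6.5% = $17,263.70.
Line 2 (6940.49.96, Junland, 2,499 kg, $4,323.27):
Base rate for 6940.49.96 is $2.24/kg.
Duty = 2,499 × $2.24 = $5,597.76.
Line 3 (6427.21.87, Oreth, 3,522 kg, $456,697.74):
Base rate for 6427.21.87 is 10% + $3.36/kg.
Origin Oreth qualifies under the Serova–Oreth agreement and 6427.21.87 is covered: preferential rate 6% applies instead.
Duty = $456,697.74 × 6% = $27,401.86.
Total = $17,263.70 + $5,597.76 + $27,401.86 = $50,263.32.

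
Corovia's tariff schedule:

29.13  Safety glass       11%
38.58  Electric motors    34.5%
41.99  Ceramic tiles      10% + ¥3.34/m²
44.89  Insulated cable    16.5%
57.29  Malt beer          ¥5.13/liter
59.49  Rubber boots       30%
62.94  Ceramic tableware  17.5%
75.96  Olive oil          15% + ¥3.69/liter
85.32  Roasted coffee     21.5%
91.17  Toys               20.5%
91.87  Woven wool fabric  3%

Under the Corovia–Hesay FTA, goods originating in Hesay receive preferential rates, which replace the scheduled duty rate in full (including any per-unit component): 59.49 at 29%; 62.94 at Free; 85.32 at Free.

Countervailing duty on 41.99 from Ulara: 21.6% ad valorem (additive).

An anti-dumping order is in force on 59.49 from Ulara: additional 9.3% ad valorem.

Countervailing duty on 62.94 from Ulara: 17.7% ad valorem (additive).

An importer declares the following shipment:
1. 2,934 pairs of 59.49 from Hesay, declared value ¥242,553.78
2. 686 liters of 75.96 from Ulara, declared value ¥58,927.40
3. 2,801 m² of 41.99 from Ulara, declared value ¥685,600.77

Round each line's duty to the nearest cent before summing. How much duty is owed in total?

¥307,716.23

Line 1 (59.49, Hesay, 2,934 pairs, ¥242,553.78):
Base rate for 59.49 is 30%.
Origin Hesay qualifies under the Corovia–Hesay agreement and 59.49 is covered: preferential rate 29% applies instead.
The additional-duty order on 59.49 targets Ulara, not Hesay; it does not apply.
Duty = ¥242,553.78 × 29% = ¥70,340.60.
Line 2 (75.96, Ulara, 686 liters, ¥58,927.40):
Base rate for 75.96 is 15% + ¥3.69/liter.
Duty = ¥58,927.40 × 15% + 686 × ¥3.69 = ¥11,370.45.
Line 3 (41.99, Ulara, 2,801 m², ¥685,600.77):
Base rate for 41.99 is 10% + ¥3.34/m².
Additional duty on 41.99 from Ulara: +21.6%. Applied ad valorem rate: 10% + 21.6% = 31.6%.
Duty = ¥685,600.77 × 31.6% + 2,801 × ¥3.34 = ¥226,005.18.
Total = ¥70,340.60 + ¥11,370.45 + ¥226,005.18 = ¥307,716.23.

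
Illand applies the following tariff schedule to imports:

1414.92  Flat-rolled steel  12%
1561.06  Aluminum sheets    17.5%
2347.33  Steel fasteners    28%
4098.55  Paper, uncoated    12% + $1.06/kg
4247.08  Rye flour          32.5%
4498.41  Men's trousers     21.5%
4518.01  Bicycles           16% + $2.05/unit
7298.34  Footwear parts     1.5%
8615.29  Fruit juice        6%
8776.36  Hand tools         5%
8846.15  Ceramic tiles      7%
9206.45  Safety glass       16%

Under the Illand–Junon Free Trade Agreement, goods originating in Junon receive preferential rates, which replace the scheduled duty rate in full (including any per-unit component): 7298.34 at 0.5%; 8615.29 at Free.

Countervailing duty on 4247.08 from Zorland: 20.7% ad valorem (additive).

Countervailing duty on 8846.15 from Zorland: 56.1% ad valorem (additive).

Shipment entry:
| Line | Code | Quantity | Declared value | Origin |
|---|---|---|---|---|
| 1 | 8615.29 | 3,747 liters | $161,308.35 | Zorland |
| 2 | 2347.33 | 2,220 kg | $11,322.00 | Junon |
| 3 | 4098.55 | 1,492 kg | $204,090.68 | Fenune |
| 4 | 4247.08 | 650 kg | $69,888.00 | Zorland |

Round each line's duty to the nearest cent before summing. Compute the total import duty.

$76,101.48

Line 1 (8615.29, Zorland, 3,747 liters, $161,308.35):
Base rate for 8615.29 is 6%.
8615.29 has an FTA preferential rate, but origin Zorland is not Junon; base rate stands.
Duty = $161,308.35 × 6% = $9,678.50.
Line 2 (2347.33, Junon, 2,220 kg, $11,322.00):
Base rate for 2347.33 is 28%.
Origin Junon is the FTA partner but 2347.33 is not on the preference list; base rate stands.
Duty = $11,322.00 × 28% = $3,170.16.
Line 3 (4098.55, Fenune, 1,492 kg, $204,090.68):
Base rate for 4098.55 is 12% + $1.06/kg.
Duty = $204,090.68 × 12% + 1,492 × $1.06 = $26,072.40.
Line 4 (4247.08, Zorland, 650 kg, $69,888.00):
Base rate for 4247.08 is 32.5%.
Additional duty on 4247.08 from Zorland: +20.7%. Applied ad valorem rate: 32.5% + 20.7% = 53.2%.
Duty = $69,888.00 × 53.2% = $37,180.42.
Total = $9,678.50 + $3,170.16 + $26,072.40 + $37,180.42 = $76,101.48.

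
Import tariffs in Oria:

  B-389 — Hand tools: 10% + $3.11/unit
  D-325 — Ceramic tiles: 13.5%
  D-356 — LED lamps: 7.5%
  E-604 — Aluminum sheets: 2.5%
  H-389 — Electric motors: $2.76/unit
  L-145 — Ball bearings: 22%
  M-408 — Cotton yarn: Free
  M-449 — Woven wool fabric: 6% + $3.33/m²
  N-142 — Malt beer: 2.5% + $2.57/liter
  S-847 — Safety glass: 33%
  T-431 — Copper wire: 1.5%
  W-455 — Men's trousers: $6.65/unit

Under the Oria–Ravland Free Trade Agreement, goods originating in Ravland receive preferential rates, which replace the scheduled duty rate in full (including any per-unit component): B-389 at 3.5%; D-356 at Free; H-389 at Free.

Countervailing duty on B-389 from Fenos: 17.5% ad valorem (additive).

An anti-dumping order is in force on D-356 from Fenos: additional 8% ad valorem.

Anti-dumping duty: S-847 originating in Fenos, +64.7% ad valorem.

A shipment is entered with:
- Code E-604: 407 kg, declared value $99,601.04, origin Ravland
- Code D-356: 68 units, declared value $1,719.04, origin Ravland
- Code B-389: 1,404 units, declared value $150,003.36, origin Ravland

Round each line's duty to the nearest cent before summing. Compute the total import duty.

$7,740.15

Line 1 (E-604, Ravland, 407 kg, $99,601.04):
Base rate for E-604 is 2.5%.
Origin Ravland is the FTA partner but E-604 is not on the preference list; base rate stands.
Duty = $99,601.04 × 2.5% = $2,490.03.
Line 2 (D-356, Ravland, 68 units, $1,719.04):
Base rate for D-356 is 7.5%.
Origin Ravland qualifies under the Oria–Ravland agreement and D-356 is covered: preferential rate Free applies instead.
The additional-duty order on D-356 targets Fenos, not Ravland; it does not apply.
Duty = $1,719.04 × 0% = $0.00.
Line 3 (B-389, Ravland, 1,404 units, $150,003.36):
Base rate for B-389 is 10% + $3.11/unit.
Origin Ravland qualifies under the Oria–Ravland agreement and B-389 is covered: preferential rate 3.5% applies instead.
The additional-duty order on B-389 targets Fenos, not Ravland; it does not apply.
Duty = $150,003.36 × 3.5% = $5,250.12.
Total = $2,490.03 + $0.00 + $5,250.12 = $7,740.15.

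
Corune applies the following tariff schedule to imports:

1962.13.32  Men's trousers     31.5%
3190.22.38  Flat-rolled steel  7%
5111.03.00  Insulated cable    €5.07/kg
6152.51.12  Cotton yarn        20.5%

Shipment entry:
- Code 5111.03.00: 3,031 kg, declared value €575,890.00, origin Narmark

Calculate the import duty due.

Line 1 (5111.03.00, Narmark, 3,031 kg, €575,890.00):
Base rate for 5111.03.00 is €5.07/kg.
Duty = 3,031 × €5.07 = €15,367.17.

€15,367.17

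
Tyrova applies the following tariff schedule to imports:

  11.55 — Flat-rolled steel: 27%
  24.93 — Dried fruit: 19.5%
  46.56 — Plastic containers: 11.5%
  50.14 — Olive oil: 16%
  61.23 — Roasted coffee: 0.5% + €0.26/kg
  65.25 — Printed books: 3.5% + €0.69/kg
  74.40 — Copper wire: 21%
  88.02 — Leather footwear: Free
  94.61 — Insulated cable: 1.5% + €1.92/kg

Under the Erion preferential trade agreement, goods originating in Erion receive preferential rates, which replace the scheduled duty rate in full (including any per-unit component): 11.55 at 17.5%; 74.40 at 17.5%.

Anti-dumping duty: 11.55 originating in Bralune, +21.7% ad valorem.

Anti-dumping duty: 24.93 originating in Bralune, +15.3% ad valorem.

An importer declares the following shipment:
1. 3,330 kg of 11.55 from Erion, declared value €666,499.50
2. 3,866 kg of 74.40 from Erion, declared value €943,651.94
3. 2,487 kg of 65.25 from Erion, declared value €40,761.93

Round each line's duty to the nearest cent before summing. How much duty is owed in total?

Line 1 (11.55, Erion, 3,330 kg, €666,499.50):
Base rate for 11.55 is 27%.
Origin Erion qualifies under the Tyrova–Erion agreement and 11.55 is covered: preferential rate 17.5% applies instead.
The additional-duty order on 11.55 targets Bralune, not Erion; it does not apply.
Duty = €666,499.50 × 17.5% = €116,637.41.
Line 2 (74.40, Erion, 3,866 kg, €943,651.94):
Base rate for 74.40 is 21%.
Origin Erion qualifies under the Tyrova–Erion agreement and 74.40 is covered: preferential rate 17.5% applies instead.
Duty = €943,651.94 × 17.5% = €165,139.09.
Line 3 (65.25, Erion, 2,487 kg, €40,761.93):
Base rate for 65.25 is 3.5% + €0.69/kg.
Origin Erion is the FTA partner but 65.25 is not on the preference list; base rate stands.
Duty = €40,761.93 × 3.5% + 2,487 × €0.69 = €3,142.70.
Total = €116,637.41 + €165,139.09 + €3,142.70 = €284,919.20.

€284,919.20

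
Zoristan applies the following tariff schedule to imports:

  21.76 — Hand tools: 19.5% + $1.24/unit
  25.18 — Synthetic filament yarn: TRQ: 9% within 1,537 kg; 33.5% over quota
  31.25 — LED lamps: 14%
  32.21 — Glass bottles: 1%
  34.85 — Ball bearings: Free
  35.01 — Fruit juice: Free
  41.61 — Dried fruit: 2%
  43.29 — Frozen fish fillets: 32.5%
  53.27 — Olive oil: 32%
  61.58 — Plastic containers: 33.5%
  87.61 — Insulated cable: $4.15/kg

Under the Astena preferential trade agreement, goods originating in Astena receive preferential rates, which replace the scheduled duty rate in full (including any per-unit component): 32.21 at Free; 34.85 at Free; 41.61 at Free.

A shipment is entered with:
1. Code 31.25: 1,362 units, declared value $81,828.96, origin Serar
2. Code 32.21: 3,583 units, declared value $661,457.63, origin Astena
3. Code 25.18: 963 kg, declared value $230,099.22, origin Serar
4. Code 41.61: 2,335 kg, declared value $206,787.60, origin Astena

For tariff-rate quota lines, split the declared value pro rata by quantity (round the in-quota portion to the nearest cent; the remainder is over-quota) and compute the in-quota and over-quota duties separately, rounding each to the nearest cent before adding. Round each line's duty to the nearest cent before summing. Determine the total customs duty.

$32,164.98

Line 1 (31.25, Serar, 1,362 units, $81,828.96):
Base rate for 31.25 is 14%.
Duty = $81,828.96 × 14% = $11,456.05.
Line 2 (32.21, Astena, 3,583 units, $661,457.63):
Base rate for 32.21 is 1%.
Origin Astena qualifies under the Zoristan–Astena agreement and 32.21 is covered: preferential rate Free applies instead.
Duty = $661,457.63 × 0% = $0.00.
Line 3 (25.18, Serar, 963 kg, $230,099.22):
Code 25.18 is under a tariff-rate quota (threshold 1,537 kg). Quantity 963 kg is within the quota, so the in-quota rate 9% applies to the full value.
Duty = $230,099.22 × 9% = $20,708.93.
Line 4 (41.61, Astena, 2,335 kg, $206,787.60):
Base rate for 41.61 is 2%.
Origin Astena qualifies under the Zoristan–Astena agreement and 41.61 is covered: preferential rate Free applies instead.
Duty = $206,787.60 × 0% = $0.00.
Total = $11,456.05 + $0.00 + $20,708.93 + $0.00 = $32,164.98.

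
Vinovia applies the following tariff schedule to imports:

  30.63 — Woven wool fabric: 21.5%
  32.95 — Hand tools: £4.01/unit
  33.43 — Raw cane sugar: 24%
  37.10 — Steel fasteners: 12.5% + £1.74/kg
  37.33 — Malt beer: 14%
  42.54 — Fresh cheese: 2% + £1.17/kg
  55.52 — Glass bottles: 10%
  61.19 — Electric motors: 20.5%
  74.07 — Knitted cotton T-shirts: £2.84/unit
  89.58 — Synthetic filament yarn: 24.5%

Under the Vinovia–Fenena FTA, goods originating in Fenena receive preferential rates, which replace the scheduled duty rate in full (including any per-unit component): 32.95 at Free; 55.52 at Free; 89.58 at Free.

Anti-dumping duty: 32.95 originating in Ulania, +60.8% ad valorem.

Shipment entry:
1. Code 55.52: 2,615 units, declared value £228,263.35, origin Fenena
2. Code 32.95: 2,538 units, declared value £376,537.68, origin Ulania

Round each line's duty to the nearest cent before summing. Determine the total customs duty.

£239,112.29

Line 1 (55.52, Fenena, 2,615 units, £228,263.35):
Base rate for 55.52 is 10%.
Origin Fenena qualifies under the Vinovia–Fenena agreement and 55.52 is covered: preferential rate Free applies instead.
Duty = £228,263.35 × 0% = £0.00.
Line 2 (32.95, Ulania, 2,538 units, £376,537.68):
Base rate for 32.95 is £4.01/unit.
32.95 has an FTA preferential rate, but origin Ulania is not Fenena; base rate stands.
Additional duty on 32.95 from Ulania: +60.8% ad valorem. Applied ad valorem rate = 60.8%.
Duty = £376,537.68 × 60.8% + 2,538 × £4.01 = £239,112.29.
Total = £0.00 + £239,112.29 = £239,112.29.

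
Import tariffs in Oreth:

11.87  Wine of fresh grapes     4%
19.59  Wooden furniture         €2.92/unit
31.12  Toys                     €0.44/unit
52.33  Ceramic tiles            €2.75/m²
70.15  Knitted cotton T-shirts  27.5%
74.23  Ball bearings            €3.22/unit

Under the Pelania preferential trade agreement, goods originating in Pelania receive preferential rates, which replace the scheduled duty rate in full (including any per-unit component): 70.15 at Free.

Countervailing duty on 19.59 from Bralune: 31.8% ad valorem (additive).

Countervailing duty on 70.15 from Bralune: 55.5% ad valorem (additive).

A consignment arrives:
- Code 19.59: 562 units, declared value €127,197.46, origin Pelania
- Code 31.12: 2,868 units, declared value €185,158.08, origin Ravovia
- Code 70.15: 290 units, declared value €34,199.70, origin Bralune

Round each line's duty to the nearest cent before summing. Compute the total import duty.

€31,288.71

Line 1 (19.59, Pelania, 562 units, €127,197.46):
Base rate for 19.59 is €2.92/unit.
Origin Pelania is the FTA partner but 19.59 is not on the preference list; base rate stands.
The additional-duty order on 19.59 targets Bralune, not Pelania; it does not apply.
Duty = 562 × €2.92 = €1,641.04.
Line 2 (31.12, Ravovia, 2,868 units, €185,158.08):
Base rate for 31.12 is €0.44/unit.
Duty = 2,868 × €0.44 = €1,261.92.
Line 3 (70.15, Bralune, 290 units, €34,199.70):
Base rate for 70.15 is 27.5%.
70.15 has an FTA preferential rate, but origin Bralune is not Pelania; base rate stands.
Additional duty on 70.15 from Bralune: +55.5%. Applied ad valorem rate: 27.5% + 55.5% = 83%.
Duty = €34,199.70 × 83% = €28,385.75.
Total = €1,641.04 + €1,261.92 + €28,385.75 = €31,288.71.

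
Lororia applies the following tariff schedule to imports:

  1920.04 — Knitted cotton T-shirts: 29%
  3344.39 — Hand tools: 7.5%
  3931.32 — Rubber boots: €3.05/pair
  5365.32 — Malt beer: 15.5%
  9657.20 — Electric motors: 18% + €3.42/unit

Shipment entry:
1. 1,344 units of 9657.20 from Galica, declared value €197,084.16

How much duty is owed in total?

€40,071.63

Line 1 (9657.20, Galica, 1,344 units, €197,084.16):
Base rate for 9657.20 is 18% + €3.42/unit.
Duty = €197,084.16 × 18% + 1,344 × €3.42 = €40,071.63.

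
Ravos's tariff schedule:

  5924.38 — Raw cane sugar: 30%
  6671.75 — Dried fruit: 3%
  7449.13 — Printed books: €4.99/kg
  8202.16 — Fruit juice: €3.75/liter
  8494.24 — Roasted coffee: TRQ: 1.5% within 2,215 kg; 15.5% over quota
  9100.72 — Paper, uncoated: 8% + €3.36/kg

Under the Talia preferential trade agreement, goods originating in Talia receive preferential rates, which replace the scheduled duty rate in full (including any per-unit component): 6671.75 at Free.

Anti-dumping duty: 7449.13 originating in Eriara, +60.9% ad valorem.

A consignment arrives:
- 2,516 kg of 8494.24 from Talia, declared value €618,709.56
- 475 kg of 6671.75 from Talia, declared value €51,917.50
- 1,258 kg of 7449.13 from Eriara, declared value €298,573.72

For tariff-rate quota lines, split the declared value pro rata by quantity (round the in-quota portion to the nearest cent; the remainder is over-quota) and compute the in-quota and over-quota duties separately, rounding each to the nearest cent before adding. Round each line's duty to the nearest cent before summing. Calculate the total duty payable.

Line 1 (8494.24, Talia, 2,516 kg, €618,709.56):
Code 8494.24 is under a tariff-rate quota (threshold 2,215 kg). In-quota: 2,215 kg at 1.5%; over-quota: 301 kg at 15.5%.
Pro-rata value split: in-quota = €618,709.56 × 2,215/2,516 = €544,690.65; over-quota = €618,709.56 − €544,690.65 = €74,018.91.
In-quota duty = €544,690.65 × 1.5% = €8,170.36. Over-quota duty = €74,018.91 × 15.5% = €11,472.93.
Line duty = €8,170.36 + €11,472.93 = €19,643.29.
Line 2 (6671.75, Talia, 475 kg, €51,917.50):
Base rate for 6671.75 is 3%.
Origin Talia qualifies under the Ravos–Talia agreement and 6671.75 is covered: preferential rate Free applies instead.
Duty = €51,917.50 × 0% = €0.00.
Line 3 (7449.13, Eriara, 1,258 kg, €298,573.72):
Base rate for 7449.13 is €4.99/kg.
Additional duty on 7449.13 from Eriara: +60.9% ad valorem. Applied ad valorem rate = 60.9%.
Duty = €298,573.72 × 60.9% + 1,258 × €4.99 = €188,108.82.
Total = €19,643.29 + €0.00 + €188,108.82 = €207,752.11.

€207,752.11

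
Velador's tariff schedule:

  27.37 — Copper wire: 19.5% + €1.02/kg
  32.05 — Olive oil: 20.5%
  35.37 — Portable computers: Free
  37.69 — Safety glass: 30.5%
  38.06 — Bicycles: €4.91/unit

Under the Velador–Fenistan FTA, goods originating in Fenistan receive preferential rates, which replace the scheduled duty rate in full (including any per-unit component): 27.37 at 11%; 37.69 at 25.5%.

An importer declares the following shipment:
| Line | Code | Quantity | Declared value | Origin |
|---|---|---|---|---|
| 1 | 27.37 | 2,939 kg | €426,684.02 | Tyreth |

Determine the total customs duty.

€86,201.16

Line 1 (27.37, Tyreth, 2,939 kg, €426,684.02):
Base rate for 27.37 is 19.5% + €1.02/kg.
27.37 has an FTA preferential rate, but origin Tyreth is not Fenistan; base rate stands.
Duty = €426,684.02 × 19.5% + 2,939 × €1.02 = €86,201.16.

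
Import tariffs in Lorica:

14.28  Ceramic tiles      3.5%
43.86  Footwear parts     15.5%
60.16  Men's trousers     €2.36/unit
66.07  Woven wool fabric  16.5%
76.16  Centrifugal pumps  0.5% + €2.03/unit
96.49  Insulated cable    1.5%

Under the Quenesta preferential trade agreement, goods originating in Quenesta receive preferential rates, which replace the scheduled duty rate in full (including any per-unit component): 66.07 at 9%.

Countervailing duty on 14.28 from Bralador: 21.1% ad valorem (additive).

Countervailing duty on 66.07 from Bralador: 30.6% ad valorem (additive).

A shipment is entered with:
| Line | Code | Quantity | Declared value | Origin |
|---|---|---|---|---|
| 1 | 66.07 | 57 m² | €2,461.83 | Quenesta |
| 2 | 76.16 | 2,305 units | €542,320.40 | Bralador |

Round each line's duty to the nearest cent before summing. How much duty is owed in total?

€7,612.31

Line 1 (66.07, Quenesta, 57 m², €2,461.83):
Base rate for 66.07 is 16.5%.
Origin Quenesta qualifies under the Lorica–Quenesta agreement and 66.07 is covered: preferential rate 9% applies instead.
The additional-duty order on 66.07 targets Bralador, not Quenesta; it does not apply.
Duty = €2,461.83 × 9% = €221.56.
Line 2 (76.16, Bralador, 2,305 units, €542,320.40):
Base rate for 76.16 is 0.5% + €2.03/unit.
Duty = €542,320.40 × 0.5% + 2,305 × €2.03 = €7,390.75.
Total = €221.56 + €7,390.75 = €7,612.31.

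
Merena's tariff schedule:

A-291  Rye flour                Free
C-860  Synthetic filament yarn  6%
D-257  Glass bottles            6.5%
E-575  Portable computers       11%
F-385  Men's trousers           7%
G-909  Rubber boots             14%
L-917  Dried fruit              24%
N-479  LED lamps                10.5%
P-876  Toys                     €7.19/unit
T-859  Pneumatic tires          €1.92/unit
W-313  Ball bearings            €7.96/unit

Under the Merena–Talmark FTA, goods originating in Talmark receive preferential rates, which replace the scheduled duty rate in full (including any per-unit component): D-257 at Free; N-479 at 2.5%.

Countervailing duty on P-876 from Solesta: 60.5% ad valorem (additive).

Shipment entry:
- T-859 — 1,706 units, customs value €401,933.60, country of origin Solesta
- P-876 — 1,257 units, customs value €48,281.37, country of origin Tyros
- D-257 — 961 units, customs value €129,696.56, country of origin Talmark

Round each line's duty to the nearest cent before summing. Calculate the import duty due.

Line 1 (T-859, Solesta, 1,706 units, €401,933.60):
Base rate for T-859 is €1.92/unit.
Duty = 1,706 × €1.92 = €3,275.52.
Line 2 (P-876, Tyros, 1,257 units, €48,281.37):
Base rate for P-876 is €7.19/unit.
The additional-duty order on P-876 targets Solesta, not Tyros; it does not apply.
Duty = 1,257 × €7.19 = €9,037.83.
Line 3 (D-257, Talmark, 961 units, €129,696.56):
Base rate for D-257 is 6.5%.
Origin Talmark qualifies under the Merena–Talmark agreement and D-257 is covered: preferential rate Free applies instead.
Duty = €129,696.56 × 0% = €0.00.
Total = €3,275.52 + €9,037.83 + €0.00 = €12,313.35.

€12,313.35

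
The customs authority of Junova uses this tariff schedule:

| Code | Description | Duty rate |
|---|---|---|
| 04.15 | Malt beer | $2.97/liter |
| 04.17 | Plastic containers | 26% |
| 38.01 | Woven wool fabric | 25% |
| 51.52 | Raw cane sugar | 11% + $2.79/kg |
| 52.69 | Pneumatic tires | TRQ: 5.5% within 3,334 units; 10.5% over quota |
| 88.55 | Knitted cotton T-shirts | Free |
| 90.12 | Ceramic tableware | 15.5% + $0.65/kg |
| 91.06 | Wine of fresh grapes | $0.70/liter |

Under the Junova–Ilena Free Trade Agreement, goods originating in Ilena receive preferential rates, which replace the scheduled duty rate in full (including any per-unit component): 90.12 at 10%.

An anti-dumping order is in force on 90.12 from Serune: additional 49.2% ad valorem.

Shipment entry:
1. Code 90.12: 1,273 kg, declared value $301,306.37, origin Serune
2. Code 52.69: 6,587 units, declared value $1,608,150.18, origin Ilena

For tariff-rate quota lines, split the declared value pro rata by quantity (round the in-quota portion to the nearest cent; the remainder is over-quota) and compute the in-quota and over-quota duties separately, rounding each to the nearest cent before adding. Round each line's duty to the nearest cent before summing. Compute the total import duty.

Line 1 (90.12, Serune, 1,273 kg, $301,306.37):
Base rate for 90.12 is 15.5% + $0.65/kg.
90.12 has an FTA preferential rate, but origin Serune is not Ilena; base rate stands.
Additional duty on 90.12 from Serune: +49.2%. Applied ad valorem rate: 15.5% + 49.2% = 64.7%.
Duty = $301,306.37 × 64.7% + 1,273 × $0.65 = $195,772.67.
Line 2 (52.69, Ilena, 6,587 units, $1,608,150.18):
Code 52.69 is under a tariff-rate quota (threshold 3,334 units). In-quota: 3,334 units at 5.5%; over-quota: 3,253 units at 10.5%.
Pro-rata value split: in-quota = $1,608,150.18 × 3,334/6,587 = $813,962.76; over-quota = $1,608,150.18 − $813,962.76 = $794,187.42.
In-quota duty = $813,962.76 × 5.5% = $44,767.95. Over-quota duty = $794,187.42 × 10.5% = $83,389.68.
Line duty = $44,767.95 + $83,389.68 = $128,157.63.
Total = $195,772.67 + $128,157.63 = $323,930.30.

$323,930.30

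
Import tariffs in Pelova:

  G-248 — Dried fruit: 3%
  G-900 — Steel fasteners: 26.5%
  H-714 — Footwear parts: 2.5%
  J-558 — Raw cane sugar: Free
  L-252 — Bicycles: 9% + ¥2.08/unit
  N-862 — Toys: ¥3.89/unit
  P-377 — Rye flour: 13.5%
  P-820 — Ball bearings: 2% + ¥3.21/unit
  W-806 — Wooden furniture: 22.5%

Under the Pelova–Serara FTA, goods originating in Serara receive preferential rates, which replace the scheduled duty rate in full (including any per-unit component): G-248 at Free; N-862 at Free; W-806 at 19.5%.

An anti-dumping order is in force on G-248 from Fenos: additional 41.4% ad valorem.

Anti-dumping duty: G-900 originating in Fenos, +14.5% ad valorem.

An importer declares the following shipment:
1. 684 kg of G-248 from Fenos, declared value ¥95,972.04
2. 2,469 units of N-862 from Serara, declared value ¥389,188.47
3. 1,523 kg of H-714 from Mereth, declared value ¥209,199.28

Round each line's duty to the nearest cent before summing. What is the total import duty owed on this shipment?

¥47,841.57

Line 1 (G-248, Fenos, 684 kg, ¥95,972.04):
Base rate for G-248 is 3%.
G-248 has an FTA preferential rate, but origin Fenos is not Serara; base rate stands.
Additional duty on G-248 from Fenos: +41.4%. Applied ad valorem rate: 3% + 41.4% = 44.4%.
Duty = ¥95,972.04 × 44.4% = ¥42,611.59.
Line 2 (N-862, Serara, 2,469 units, ¥389,188.47):
Base rate for N-862 is ¥3.89/unit.
Origin Serara qualifies under the Pelova–Serara agreement and N-862 is covered: preferential rate Free applies instead.
Duty = ¥389,188.47 × 0% = ¥0.00.
Line 3 (H-714, Mereth, 1,523 kg, ¥209,199.28):
Base rate for H-714 is 2.5%.
Duty = ¥209,199.28 × 2.5% = ¥5,229.98.
Total = ¥42,611.59 + ¥0.00 + ¥5,229.98 = ¥47,841.57.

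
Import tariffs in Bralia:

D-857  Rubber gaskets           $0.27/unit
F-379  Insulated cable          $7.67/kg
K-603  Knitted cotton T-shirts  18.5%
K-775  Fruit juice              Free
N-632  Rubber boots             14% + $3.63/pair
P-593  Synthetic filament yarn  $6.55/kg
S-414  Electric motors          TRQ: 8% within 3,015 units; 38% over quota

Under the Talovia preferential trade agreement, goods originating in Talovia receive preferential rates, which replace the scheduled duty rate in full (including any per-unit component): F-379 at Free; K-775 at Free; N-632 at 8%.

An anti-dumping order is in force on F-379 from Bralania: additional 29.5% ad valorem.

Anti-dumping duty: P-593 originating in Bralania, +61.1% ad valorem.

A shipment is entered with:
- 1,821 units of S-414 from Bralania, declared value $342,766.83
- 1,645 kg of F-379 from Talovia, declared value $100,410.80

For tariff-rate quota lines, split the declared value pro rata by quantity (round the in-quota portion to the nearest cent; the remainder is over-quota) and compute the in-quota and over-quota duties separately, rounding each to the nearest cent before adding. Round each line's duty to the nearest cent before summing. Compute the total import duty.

$27,421.35

Line 1 (S-414, Bralania, 1,821 units, $342,766.83):
Code S-414 is under a tariff-rate quota (threshold 3,015 units). Quantity 1,821 units is within the quota, so the in-quota rate 8% applies to the full value.
Duty = $342,766.83 × 8% = $27,421.35.
Line 2 (F-379, Talovia, 1,645 kg, $100,410.80):
Base rate for F-379 is $7.67/kg.
Origin Talovia qualifies under the Bralia–Talovia agreement and F-379 is covered: preferential rate Free applies instead.
The additional-duty order on F-379 targets Bralania, not Talovia; it does not apply.
Duty = $100,410.80 × 0% = $0.00.
Total = $27,421.35 + $0.00 = $27,421.35.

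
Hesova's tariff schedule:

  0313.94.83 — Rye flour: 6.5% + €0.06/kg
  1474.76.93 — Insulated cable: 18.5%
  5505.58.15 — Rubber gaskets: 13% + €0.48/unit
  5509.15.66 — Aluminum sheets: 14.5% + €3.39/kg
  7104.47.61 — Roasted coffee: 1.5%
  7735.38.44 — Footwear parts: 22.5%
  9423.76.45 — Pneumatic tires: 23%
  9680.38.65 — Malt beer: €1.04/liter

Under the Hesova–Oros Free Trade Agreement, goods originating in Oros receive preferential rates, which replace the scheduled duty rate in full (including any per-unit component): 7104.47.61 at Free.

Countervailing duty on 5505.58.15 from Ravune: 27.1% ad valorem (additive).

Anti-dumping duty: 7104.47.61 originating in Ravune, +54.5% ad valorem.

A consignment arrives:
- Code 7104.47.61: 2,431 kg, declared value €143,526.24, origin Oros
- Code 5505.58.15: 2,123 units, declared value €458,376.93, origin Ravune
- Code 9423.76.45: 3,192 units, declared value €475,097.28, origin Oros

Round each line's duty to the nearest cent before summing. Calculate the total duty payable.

Line 1 (7104.47.61, Oros, 2,431 kg, €143,526.24):
Base rate for 7104.47.61 is 1.5%.
Origin Oros qualifies under the Hesova–Oros agreement and 7104.47.61 is covered: preferential rate Free applies instead.
The additional-duty order on 7104.47.61 targets Ravune, not Oros; it does not apply.
Duty = €143,526.24 × 0% = €0.00.
Line 2 (5505.58.15, Ravune, 2,123 units, €458,376.93):
Base rate for 5505.58.15 is 13% + €0.48/unit.
Additional duty on 5505.58.15 from Ravune: +27.1%. Applied ad valorem rate: 13% + 27.1% = 40.1%.
Duty = €458,376.93 × 40.1% + 2,123 × €0.48 = €184,828.19.
Line 3 (9423.76.45, Oros, 3,192 units, €475,097.28):
Base rate for 9423.76.45 is 23%.
Origin Oros is the FTA partner but 9423.76.45 is not on the preference list; base rate stands.
Duty = €475,097.28 × 23% = €109,272.37.
Total = €0.00 + €184,828.19 + €109,272.37 = €294,100.56.

€294,100.56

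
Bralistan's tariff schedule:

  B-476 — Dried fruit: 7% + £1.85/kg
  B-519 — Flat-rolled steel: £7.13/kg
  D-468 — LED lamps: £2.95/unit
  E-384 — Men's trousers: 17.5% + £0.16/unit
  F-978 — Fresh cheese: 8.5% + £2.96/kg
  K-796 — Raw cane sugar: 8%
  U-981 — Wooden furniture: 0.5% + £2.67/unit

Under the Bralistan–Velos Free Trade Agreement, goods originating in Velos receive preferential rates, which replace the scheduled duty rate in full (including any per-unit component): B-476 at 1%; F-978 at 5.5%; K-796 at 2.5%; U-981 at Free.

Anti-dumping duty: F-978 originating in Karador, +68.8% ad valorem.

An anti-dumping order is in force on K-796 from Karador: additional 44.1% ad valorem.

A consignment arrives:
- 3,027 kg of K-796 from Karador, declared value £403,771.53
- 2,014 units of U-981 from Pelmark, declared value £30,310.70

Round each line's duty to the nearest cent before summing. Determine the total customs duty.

Line 1 (K-796, Karador, 3,027 kg, £403,771.53):
Base rate for K-796 is 8%.
K-796 has an FTA preferential rate, but origin Karador is not Velos; base rate stands.
Additional duty on K-796 from Karador: +44.1%. Applied ad valorem rate: 8% + 44.1% = 52.1%.
Duty = £403,771.53 × 52.1% = £210,364.97.
Line 2 (U-981, Pelmark, 2,014 units, £30,310.70):
Base rate for U-981 is 0.5% + £2.67/unit.
U-981 has an FTA preferential rate, but origin Pelmark is not Velos; base rate stands.
Duty = £30,310.70 × 0.5% + 2,014 × £2.67 = £5,528.93.
Total = £210,364.97 + £5,528.93 = £215,893.90.

£215,893.90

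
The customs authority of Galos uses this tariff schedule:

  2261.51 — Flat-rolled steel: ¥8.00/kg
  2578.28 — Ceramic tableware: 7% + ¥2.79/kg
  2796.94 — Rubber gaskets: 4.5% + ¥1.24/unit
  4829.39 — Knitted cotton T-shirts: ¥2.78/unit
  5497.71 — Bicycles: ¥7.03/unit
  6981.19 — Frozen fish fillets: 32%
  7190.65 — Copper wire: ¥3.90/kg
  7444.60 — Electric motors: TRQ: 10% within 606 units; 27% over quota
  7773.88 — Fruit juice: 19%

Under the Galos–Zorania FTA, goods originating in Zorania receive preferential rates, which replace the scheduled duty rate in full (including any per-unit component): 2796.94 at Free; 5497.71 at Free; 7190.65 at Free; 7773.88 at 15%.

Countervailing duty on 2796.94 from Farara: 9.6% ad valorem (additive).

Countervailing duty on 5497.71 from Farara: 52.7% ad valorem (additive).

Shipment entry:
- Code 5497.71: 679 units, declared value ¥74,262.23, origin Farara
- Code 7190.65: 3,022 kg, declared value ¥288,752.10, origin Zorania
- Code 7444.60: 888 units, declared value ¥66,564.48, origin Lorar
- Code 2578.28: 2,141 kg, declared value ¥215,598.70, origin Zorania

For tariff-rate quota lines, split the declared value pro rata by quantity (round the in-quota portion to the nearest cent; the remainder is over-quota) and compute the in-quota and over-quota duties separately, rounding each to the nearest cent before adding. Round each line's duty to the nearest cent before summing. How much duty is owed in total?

Line 1 (5497.71, Farara, 679 units, ¥74,262.23):
Base rate for 5497.71 is ¥7.03/unit.
5497.71 has an FTA preferential rate, but origin Farara is not Zorania; base rate stands.
Additional duty on 5497.71 from Farara: +52.7% ad valorem. Applied ad valorem rate = 52.7%.
Duty = ¥74,262.23 × 52.7% + 679 × ¥7.03 = ¥43,909.57.
Line 2 (7190.65, Zorania, 3,022 kg, ¥288,752.10):
Base rate for 7190.65 is ¥3.90/kg.
Origin Zorania qualifies under the Galos–Zorania agreement and 7190.65 is covered: preferential rate Free applies instead.
Duty = ¥288,752.10 × 0% = ¥0.00.
Line 3 (7444.60, Lorar, 888 units, ¥66,564.48):
Code 7444.60 is under a tariff-rate quota (threshold 606 units). In-quota: 606 units at 10%; over-quota: 282 units at 27%.
Pro-rata value split: in-quota = ¥66,564.48 × 606/888 = ¥45,425.76; over-quota = ¥66,564.48 − ¥45,425.76 = ¥21,138.72.
In-quota duty = ¥45,425.76 × 10% = ¥4,542.58. Over-quota duty = ¥21,138.72 × 27% = ¥5,707.45.
Line duty = ¥4,542.58 + ¥5,707.45 = ¥10,250.03.
Line 4 (2578.28, Zorania, 2,141 kg, ¥215,598.70):
Base rate for 2578.28 is 7% + ¥2.79/kg.
Origin Zorania is the FTA partner but 2578.28 is not on the preference list; base rate stands.
Duty = ¥215,598.70 × 7% + 2,141 × ¥2.79 = ¥21,065.30.
Total = ¥43,909.57 + ¥0.00 + ¥10,250.03 + ¥21,065.30 = ¥75,224.90.

¥75,224.90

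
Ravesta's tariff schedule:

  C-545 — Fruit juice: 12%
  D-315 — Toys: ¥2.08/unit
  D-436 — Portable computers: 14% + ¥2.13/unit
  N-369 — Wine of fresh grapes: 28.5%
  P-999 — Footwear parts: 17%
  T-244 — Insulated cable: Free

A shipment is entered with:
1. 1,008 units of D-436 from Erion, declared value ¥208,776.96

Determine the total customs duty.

Line 1 (D-436, Erion, 1,008 units, ¥208,776.96):
Base rate for D-436 is 14% + ¥2.13/unit.
Duty = ¥208,776.96 × 14% + 1,008 × ¥2.13 = ¥31,375.81.

¥31,375.81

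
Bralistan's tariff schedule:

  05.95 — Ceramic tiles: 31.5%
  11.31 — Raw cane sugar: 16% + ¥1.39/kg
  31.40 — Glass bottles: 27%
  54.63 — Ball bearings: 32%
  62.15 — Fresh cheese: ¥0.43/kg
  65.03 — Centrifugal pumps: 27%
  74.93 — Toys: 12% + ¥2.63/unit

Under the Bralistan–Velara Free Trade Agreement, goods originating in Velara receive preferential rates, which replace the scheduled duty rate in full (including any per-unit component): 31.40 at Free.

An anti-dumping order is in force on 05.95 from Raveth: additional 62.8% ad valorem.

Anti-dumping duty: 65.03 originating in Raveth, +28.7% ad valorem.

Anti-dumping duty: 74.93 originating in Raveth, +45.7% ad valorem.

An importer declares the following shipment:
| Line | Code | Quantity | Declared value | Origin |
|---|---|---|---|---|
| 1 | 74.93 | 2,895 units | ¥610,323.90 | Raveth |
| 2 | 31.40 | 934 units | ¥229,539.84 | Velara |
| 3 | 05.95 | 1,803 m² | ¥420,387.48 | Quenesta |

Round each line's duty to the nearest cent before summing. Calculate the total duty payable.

Line 1 (74.93, Raveth, 2,895 units, ¥610,323.90):
Base rate for 74.93 is 12% + ¥2.63/unit.
Additional duty on 74.93 from Raveth: +45.7%. Applied ad valorem rate: 12% + 45.7% = 57.7%.
Duty = ¥610,323.90 × 57.7% + 2,895 × ¥2.63 = ¥359,770.74.
Line 2 (31.40, Velara, 934 units, ¥229,539.84):
Base rate for 31.40 is 27%.
Origin Velara qualifies under the Bralistan–Velara agreement and 31.40 is covered: preferential rate Free applies instead.
Duty = ¥229,539.84 × 0% = ¥0.00.
Line 3 (05.95, Quenesta, 1,803 m², ¥420,387.48):
Base rate for 05.95 is 31.5%.
The additional-duty order on 05.95 targets Raveth, not Quenesta; it does not apply.
Duty = ¥420,387.48 × 31.5% = ¥132,422.06.
Total = ¥359,770.74 + ¥0.00 + ¥132,422.06 = ¥492,192.80.

¥492,192.80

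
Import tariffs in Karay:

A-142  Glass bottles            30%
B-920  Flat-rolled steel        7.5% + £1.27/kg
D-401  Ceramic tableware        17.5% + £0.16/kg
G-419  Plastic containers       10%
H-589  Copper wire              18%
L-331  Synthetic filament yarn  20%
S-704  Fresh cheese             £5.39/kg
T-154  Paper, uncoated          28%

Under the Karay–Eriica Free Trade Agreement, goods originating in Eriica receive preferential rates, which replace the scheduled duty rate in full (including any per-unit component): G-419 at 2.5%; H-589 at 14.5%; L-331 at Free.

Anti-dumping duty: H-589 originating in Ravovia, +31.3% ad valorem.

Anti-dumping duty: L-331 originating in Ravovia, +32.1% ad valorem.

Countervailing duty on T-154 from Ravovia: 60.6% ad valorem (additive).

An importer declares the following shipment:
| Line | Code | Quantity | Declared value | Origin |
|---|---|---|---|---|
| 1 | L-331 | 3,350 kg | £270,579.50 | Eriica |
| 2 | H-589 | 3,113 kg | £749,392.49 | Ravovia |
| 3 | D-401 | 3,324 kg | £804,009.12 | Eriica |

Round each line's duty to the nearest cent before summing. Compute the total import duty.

£510,683.94

Line 1 (L-331, Eriica, 3,350 kg, £270,579.50):
Base rate for L-331 is 20%.
Origin Eriica qualifies under the Karay–Eriica agreement and L-331 is covered: preferential rate Free applies instead.
The additional-duty order on L-331 targets Ravovia, not Eriica; it does not apply.
Duty = £270,579.50 × 0% = £0.00.
Line 2 (H-589, Ravovia, 3,113 kg, £749,392.49):
Base rate for H-589 is 18%.
H-589 has an FTA preferential rate, but origin Ravovia is not Eriica; base rate stands.
Additional duty on H-589 from Ravovia: +31.3%. Applied ad valorem rate: 18% + 31.3% = 49.3%.
Duty = £749,392.49 × 49.3% = £369,450.50.
Line 3 (D-401, Eriica, 3,324 kg, £804,009.12):
Base rate for D-401 is 17.5% + £0.16/kg.
Origin Eriica is the FTA partner but D-401 is not on the preference list; base rate stands.
Duty = £804,009.12 × 17.5% + 3,324 × £0.16 = £141,233.44.
Total = £0.00 + £369,450.50 + £141,233.44 = £510,683.94.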